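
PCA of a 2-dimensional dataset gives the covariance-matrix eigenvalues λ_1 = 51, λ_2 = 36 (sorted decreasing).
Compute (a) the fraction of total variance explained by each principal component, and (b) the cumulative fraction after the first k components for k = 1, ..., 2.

Step 1 — total variance = trace(Sigma) = Σ λ_i = 51 + 36 = 87.

Step 2 — fraction explained by component i = λ_i / Σ λ:
  PC1: 51/87 = 0.5862
  PC2: 36/87 = 0.4138

Step 3 — cumulative fraction after k components = (λ_1 + ... + λ_k) / Σ λ:
  k = 1: 51/87 = 0.5862
  k = 2: (51 + 36)/87 = 87/87 = 1

Summary (fraction, with percent):

explained: PC1 0.5862 (58.62%), PC2 0.4138 (41.38%);  cumulative: 0.5862, 1


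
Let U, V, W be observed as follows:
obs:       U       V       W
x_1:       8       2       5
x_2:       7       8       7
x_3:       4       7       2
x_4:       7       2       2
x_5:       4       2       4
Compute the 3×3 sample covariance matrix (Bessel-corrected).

Step 1 — column means:
  mean(U) = (8 + 7 + 4 + 7 + 4) / 5 = 30/5 = 6
  mean(V) = (2 + 8 + 7 + 2 + 2) / 5 = 21/5 = 4.2
  mean(W) = (5 + 7 + 2 + 2 + 4) / 5 = 20/5 = 4

Step 2 — sample covariance S[i,j] = (1/(n-1)) · Σ_k (x_{k,i} - mean_i) · (x_{k,j} - mean_j), with n-1 = 4.
  S[U,U] = ((2)·(2) + (1)·(1) + (-2)·(-2) + (1)·(1) + (-2)·(-2)) / 4 = 14/4 = 3.5
  S[U,V] = ((2)·(-2.2) + (1)·(3.8) + (-2)·(2.8) + (1)·(-2.2) + (-2)·(-2.2)) / 4 = -4/4 = -1
  S[U,W] = ((2)·(1) + (1)·(3) + (-2)·(-2) + (1)·(-2) + (-2)·(0)) / 4 = 7/4 = 1.75
  S[V,V] = ((-2.2)·(-2.2) + (3.8)·(3.8) + (2.8)·(2.8) + (-2.2)·(-2.2) + (-2.2)·(-2.2)) / 4 = 36.8/4 = 9.2
  S[V,W] = ((-2.2)·(1) + (3.8)·(3) + (2.8)·(-2) + (-2.2)·(-2) + (-2.2)·(0)) / 4 = 8/4 = 2
  S[W,W] = ((1)·(1) + (3)·(3) + (-2)·(-2) + (-2)·(-2) + (0)·(0)) / 4 = 18/4 = 4.5

S is symmetric (S[j,i] = S[i,j]). Assembling:

S = [[3.5, -1, 1.75],
 [-1, 9.2, 2],
 [1.75, 2, 4.5]]


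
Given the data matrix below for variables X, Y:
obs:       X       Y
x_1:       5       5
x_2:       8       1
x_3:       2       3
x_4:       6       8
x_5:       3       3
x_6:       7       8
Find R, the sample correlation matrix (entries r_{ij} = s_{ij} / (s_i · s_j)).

Step 1 — column means:
  mean(X) = (5 + 8 + 2 + 6 + 3 + 7) / 6 = 31/6 = 5.1667
  mean(Y) = (5 + 1 + 3 + 8 + 3 + 8) / 6 = 28/6 = 4.6667

Step 2 — sample variances and covariances s[i,j] = (1/(n-1)) · Σ_k (x_{k,i} - mean_i) · (x_{k,j} - mean_j), with n-1 = 5:
  s[X,X] = ((-0.1667)·(-0.1667) + (2.8333)·(2.8333) + (-3.1667)·(-3.1667) + (0.8333)·(0.8333) + (-2.1667)·(-2.1667) + (1.8333)·(1.8333)) / 5 = 26.8333/5 = 5.3667
  s[X,Y] = ((-0.1667)·(0.3333) + (2.8333)·(-3.6667) + (-3.1667)·(-1.6667) + (0.8333)·(3.3333) + (-2.1667)·(-1.6667) + (1.8333)·(3.3333)) / 5 = 7.3333/5 = 1.4667
  s[Y,Y] = ((0.3333)·(0.3333) + (-3.6667)·(-3.6667) + (-1.6667)·(-1.6667) + (3.3333)·(3.3333) + (-1.6667)·(-1.6667) + (3.3333)·(3.3333)) / 5 = 41.3333/5 = 8.2667
  Sample standard deviations s_i = √(s[i,i]):
  s(X) = √(5.3667) = 2.3166
  s(Y) = √(8.2667) = 2.8752

Step 3 — r_{ij} = s_{ij} / (s_i · s_j):
  r[X,X] = 1 (diagonal).
  r[X,Y] = 1.4667 / (2.3166 · 2.8752) = 1.4667 / 6.6607 = 0.2202
  r[Y,Y] = 1 (diagonal).

R is symmetric with unit diagonal. Assembling:

R = [[1, 0.2202],
 [0.2202, 1]]


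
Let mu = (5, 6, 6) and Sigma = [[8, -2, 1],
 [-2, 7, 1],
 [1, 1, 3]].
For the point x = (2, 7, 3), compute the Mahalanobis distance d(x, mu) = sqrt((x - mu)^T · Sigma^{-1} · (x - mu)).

Step 1 — centre the observation: (x - mu) = (-3, 1, -3).

Step 2 — invert Sigma (cofactor / det for 3×3, or solve directly):
  Sigma^{-1} = [[0.146, 0.0511, -0.0657],
 [0.0511, 0.1679, -0.073],
 [-0.0657, -0.073, 0.3796]].

Step 3 — form the quadratic (x - mu)^T · Sigma^{-1} · (x - mu):
  Sigma^{-1} · (x - mu) = (-0.1898, 0.2336, -1.0146).
  (x - mu)^T · [Sigma^{-1} · (x - mu)] = (-3)·(-0.1898) + (1)·(0.2336) + (-3)·(-1.0146) = 3.8467.

Step 4 — take square root: d = √(3.8467) ≈ 1.9613.

d(x, mu) = √(3.8467) ≈ 1.9613


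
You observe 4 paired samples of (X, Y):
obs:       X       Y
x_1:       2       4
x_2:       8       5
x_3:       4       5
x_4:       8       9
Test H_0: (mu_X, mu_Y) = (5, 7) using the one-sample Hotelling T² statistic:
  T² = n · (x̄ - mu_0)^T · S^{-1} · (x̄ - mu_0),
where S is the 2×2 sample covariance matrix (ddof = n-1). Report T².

Step 1 — sample mean vector:
  mean(X) = (2 + 8 + 4 + 8) / 4 = 22/4 = 5.5
  mean(Y) = (4 + 5 + 5 + 9) / 4 = 23/4 = 5.75
  x̄ = (5.5, 5.75),  deviation x̄ - mu_0 = (5.5, 5.75) - (5, 7) = (0.5, -1.25).

Step 2 — sample covariance matrix, S[i,j] = (1/(n-1)) · Σ_k (x_{k,i} - mean_i) · (x_{k,j} - mean_j), divisor n-1 = 3:
  S[X,X] = ((-3.5)·(-3.5) + (2.5)·(2.5) + (-1.5)·(-1.5) + (2.5)·(2.5)) / 3 = 27/3 = 9
  S[X,Y] = ((-3.5)·(-1.75) + (2.5)·(-0.75) + (-1.5)·(-0.75) + (2.5)·(3.25)) / 3 = 13.5/3 = 4.5
  S[Y,Y] = ((-1.75)·(-1.75) + (-0.75)·(-0.75) + (-0.75)·(-0.75) + (3.25)·(3.25)) / 3 = 14.75/3 = 4.9167
  S = [[9, 4.5],
 [4.5, 4.9167]].

Step 3 — invert S. det(S) = 9·4.9167 - (4.5)² = 24.
  S^{-1} = (1/det) · [[d, -b], [-b, a]] = [[0.2049, -0.1875],
 [-0.1875, 0.375]].

Step 4 — quadratic form (x̄ - mu_0)^T · S^{-1} · (x̄ - mu_0):
  S^{-1} · (x̄ - mu_0) = (0.3368, -0.5625),
  (x̄ - mu_0)^T · [...] = (0.5)·(0.3368) + (-1.25)·(-0.5625) = 0.8715.

Step 5 — scale by n: T² = 4 · 0.8715 = 3.4861.

T² ≈ 3.4861


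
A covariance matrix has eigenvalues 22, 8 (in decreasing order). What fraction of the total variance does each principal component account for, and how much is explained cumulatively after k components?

Step 1 — total variance = trace(Sigma) = Σ λ_i = 22 + 8 = 30.

Step 2 — fraction explained by component i = λ_i / Σ λ:
  PC1: 22/30 = 0.7333
  PC2: 8/30 = 0.2667

Step 3 — cumulative fraction after k components = (λ_1 + ... + λ_k) / Σ λ:
  k = 1: 22/30 = 0.7333
  k = 2: (22 + 8)/30 = 30/30 = 1

Summary (fraction, with percent):

explained: PC1 0.7333 (73.33%), PC2 0.2667 (26.67%);  cumulative: 0.7333, 1


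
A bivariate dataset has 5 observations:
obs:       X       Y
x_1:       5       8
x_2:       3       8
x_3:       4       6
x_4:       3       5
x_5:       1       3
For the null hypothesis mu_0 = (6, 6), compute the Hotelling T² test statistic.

Step 1 — sample mean vector:
  mean(X) = (5 + 3 + 4 + 3 + 1) / 5 = 16/5 = 3.2
  mean(Y) = (8 + 8 + 6 + 5 + 3) / 5 = 30/5 = 6
  x̄ = (3.2, 6),  deviation x̄ - mu_0 = (3.2, 6) - (6, 6) = (-2.8, 0).

Step 2 — sample covariance matrix, S[i,j] = (1/(n-1)) · Σ_k (x_{k,i} - mean_i) · (x_{k,j} - mean_j), divisor n-1 = 4:
  S[X,X] = ((1.8)·(1.8) + (-0.2)·(-0.2) + (0.8)·(0.8) + (-0.2)·(-0.2) + (-2.2)·(-2.2)) / 4 = 8.8/4 = 2.2
  S[X,Y] = ((1.8)·(2) + (-0.2)·(2) + (0.8)·(0) + (-0.2)·(-1) + (-2.2)·(-3)) / 4 = 10/4 = 2.5
  S[Y,Y] = ((2)·(2) + (2)·(2) + (0)·(0) + (-1)·(-1) + (-3)·(-3)) / 4 = 18/4 = 4.5
  S = [[2.2, 2.5],
 [2.5, 4.5]].

Step 3 — invert S. det(S) = 2.2·4.5 - (2.5)² = 3.65.
  S^{-1} = (1/det) · [[d, -b], [-b, a]] = [[1.2329, -0.6849],
 [-0.6849, 0.6027]].

Step 4 — quadratic form (x̄ - mu_0)^T · S^{-1} · (x̄ - mu_0):
  S^{-1} · (x̄ - mu_0) = (-3.4521, 1.9178),
  (x̄ - mu_0)^T · [...] = (-2.8)·(-3.4521) + (0)·(1.9178) = 9.6658.

Step 5 — scale by n: T² = 5 · 9.6658 = 48.3288.

T² ≈ 48.3288


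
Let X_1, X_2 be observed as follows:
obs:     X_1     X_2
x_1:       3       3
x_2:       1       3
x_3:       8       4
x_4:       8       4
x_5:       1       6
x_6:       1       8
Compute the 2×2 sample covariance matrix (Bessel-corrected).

Step 1 — column means:
  mean(X_1) = (3 + 1 + 8 + 8 + 1 + 1) / 6 = 22/6 = 3.6667
  mean(X_2) = (3 + 3 + 4 + 4 + 6 + 8) / 6 = 28/6 = 4.6667

Step 2 — sample covariance S[i,j] = (1/(n-1)) · Σ_k (x_{k,i} - mean_i) · (x_{k,j} - mean_j), with n-1 = 5.
  S[X_1,X_1] = ((-0.6667)·(-0.6667) + (-2.6667)·(-2.6667) + (4.3333)·(4.3333) + (4.3333)·(4.3333) + (-2.6667)·(-2.6667) + (-2.6667)·(-2.6667)) / 5 = 59.3333/5 = 11.8667
  S[X_1,X_2] = ((-0.6667)·(-1.6667) + (-2.6667)·(-1.6667) + (4.3333)·(-0.6667) + (4.3333)·(-0.6667) + (-2.6667)·(1.3333) + (-2.6667)·(3.3333)) / 5 = -12.6667/5 = -2.5333
  S[X_2,X_2] = ((-1.6667)·(-1.6667) + (-1.6667)·(-1.6667) + (-0.6667)·(-0.6667) + (-0.6667)·(-0.6667) + (1.3333)·(1.3333) + (3.3333)·(3.3333)) / 5 = 19.3333/5 = 3.8667

S is symmetric (S[j,i] = S[i,j]). Assembling:

S = [[11.8667, -2.5333],
 [-2.5333, 3.8667]]


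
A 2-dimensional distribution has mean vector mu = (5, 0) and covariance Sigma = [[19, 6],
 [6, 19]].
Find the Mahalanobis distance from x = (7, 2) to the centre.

Step 1 — centre the observation: (x - mu) = (2, 2).

Step 2 — invert Sigma. det(Sigma) = 19·19 - (6)² = 325.
  Sigma^{-1} = (1/det) · [[d, -b], [-b, a]] = [[0.0585, -0.0185],
 [-0.0185, 0.0585]].

Step 3 — form the quadratic (x - mu)^T · Sigma^{-1} · (x - mu):
  Sigma^{-1} · (x - mu) = (0.08, 0.08).
  (x - mu)^T · [Sigma^{-1} · (x - mu)] = (2)·(0.08) + (2)·(0.08) = 0.32.

Step 4 — take square root: d = √(0.32) ≈ 0.5657.

d(x, mu) = √(0.32) ≈ 0.5657


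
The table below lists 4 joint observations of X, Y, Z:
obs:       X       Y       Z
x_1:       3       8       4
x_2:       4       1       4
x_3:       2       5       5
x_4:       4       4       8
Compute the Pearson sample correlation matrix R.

Step 1 — column means:
  mean(X) = (3 + 4 + 2 + 4) / 4 = 13/4 = 3.25
  mean(Y) = (8 + 1 + 5 + 4) / 4 = 18/4 = 4.5
  mean(Z) = (4 + 4 + 5 + 8) / 4 = 21/4 = 5.25

Step 2 — sample variances and covariances s[i,j] = (1/(n-1)) · Σ_k (x_{k,i} - mean_i) · (x_{k,j} - mean_j), with n-1 = 3:
  s[X,X] = ((-0.25)·(-0.25) + (0.75)·(0.75) + (-1.25)·(-1.25) + (0.75)·(0.75)) / 3 = 2.75/3 = 0.9167
  s[X,Y] = ((-0.25)·(3.5) + (0.75)·(-3.5) + (-1.25)·(0.5) + (0.75)·(-0.5)) / 3 = -4.5/3 = -1.5
  s[X,Z] = ((-0.25)·(-1.25) + (0.75)·(-1.25) + (-1.25)·(-0.25) + (0.75)·(2.75)) / 3 = 1.75/3 = 0.5833
  s[Y,Y] = ((3.5)·(3.5) + (-3.5)·(-3.5) + (0.5)·(0.5) + (-0.5)·(-0.5)) / 3 = 25/3 = 8.3333
  s[Y,Z] = ((3.5)·(-1.25) + (-3.5)·(-1.25) + (0.5)·(-0.25) + (-0.5)·(2.75)) / 3 = -1.5/3 = -0.5
  s[Z,Z] = ((-1.25)·(-1.25) + (-1.25)·(-1.25) + (-0.25)·(-0.25) + (2.75)·(2.75)) / 3 = 10.75/3 = 3.5833
  Sample standard deviations s_i = √(s[i,i]):
  s(X) = √(0.9167) = 0.9574
  s(Y) = √(8.3333) = 2.8868
  s(Z) = √(3.5833) = 1.893

Step 3 — r_{ij} = s_{ij} / (s_i · s_j):
  r[X,X] = 1 (diagonal).
  r[X,Y] = -1.5 / (0.9574 · 2.8868) = -1.5 / 2.7639 = -0.5427
  r[X,Z] = 0.5833 / (0.9574 · 1.893) = 0.5833 / 1.8124 = 0.3219
  r[Y,Y] = 1 (diagonal).
  r[Y,Z] = -0.5 / (2.8868 · 1.893) = -0.5 / 5.4645 = -0.0915
  r[Z,Z] = 1 (diagonal).

R is symmetric with unit diagonal. Assembling:

R = [[1, -0.5427, 0.3219],
 [-0.5427, 1, -0.0915],
 [0.3219, -0.0915, 1]]


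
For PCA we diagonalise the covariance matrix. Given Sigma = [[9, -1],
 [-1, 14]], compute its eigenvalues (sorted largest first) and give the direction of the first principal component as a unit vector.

Step 1 — characteristic polynomial of 2×2 Sigma:
  det(Sigma - λI) = λ² - trace · λ + det = 0.
  trace = 9 + 14 = 23, det = 9·14 - (-1)² = 125.
Step 2 — discriminant:
  Δ = trace² - 4·det = 529 - 500 = 29.
Step 3 — eigenvalues:
  λ = (trace ± √Δ)/2 = (23 ± 5.3852)/2,
  λ_1 = 14.1926,  λ_2 = 8.8074.

Step 4 — unit eigenvector for λ_1: solve (Sigma - λ_1 I)v = 0. First row:
  (9 - 14.1926)·v_x + (-1)·v_y = 0, i.e. (-5.1926)·v_x + (-1)·v_y = 0,
  so v ∝ (b, λ_1 - a) = (-1, 5.1926); multiply by -1 so the first entry is positive: u = (1, -5.1926).
  ||u|| = √((1)² + (-5.1926)²) = √(27.9629) ≈ 5.288,
  v_1 = u/||u|| ≈ (0.1891, -0.982) (||v_1|| = 1).

λ_1 = 14.1926,  λ_2 = 8.8074;  v_1 ≈ (0.1891, -0.982)


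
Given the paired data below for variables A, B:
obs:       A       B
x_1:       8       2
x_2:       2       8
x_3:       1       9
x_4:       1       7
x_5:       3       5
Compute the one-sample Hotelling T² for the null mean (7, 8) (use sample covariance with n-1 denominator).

Step 1 — sample mean vector:
  mean(A) = (8 + 2 + 1 + 1 + 3) / 5 = 15/5 = 3
  mean(B) = (2 + 8 + 9 + 7 + 5) / 5 = 31/5 = 6.2
  x̄ = (3, 6.2),  deviation x̄ - mu_0 = (3, 6.2) - (7, 8) = (-4, -1.8).

Step 2 — sample covariance matrix, S[i,j] = (1/(n-1)) · Σ_k (x_{k,i} - mean_i) · (x_{k,j} - mean_j), divisor n-1 = 4:
  S[A,A] = ((5)·(5) + (-1)·(-1) + (-2)·(-2) + (-2)·(-2) + (0)·(0)) / 4 = 34/4 = 8.5
  S[A,B] = ((5)·(-4.2) + (-1)·(1.8) + (-2)·(2.8) + (-2)·(0.8) + (0)·(-1.2)) / 4 = -30/4 = -7.5
  S[B,B] = ((-4.2)·(-4.2) + (1.8)·(1.8) + (2.8)·(2.8) + (0.8)·(0.8) + (-1.2)·(-1.2)) / 4 = 30.8/4 = 7.7
  S = [[8.5, -7.5],
 [-7.5, 7.7]].

Step 3 — invert S. det(S) = 8.5·7.7 - (-7.5)² = 9.2.
  S^{-1} = (1/det) · [[d, -b], [-b, a]] = [[0.837, 0.8152],
 [0.8152, 0.9239]].

Step 4 — quadratic form (x̄ - mu_0)^T · S^{-1} · (x̄ - mu_0):
  S^{-1} · (x̄ - mu_0) = (-4.8152, -4.9239),
  (x̄ - mu_0)^T · [...] = (-4)·(-4.8152) + (-1.8)·(-4.9239) = 28.1239.

Step 5 — scale by n: T² = 5 · 28.1239 = 140.6196.

T² ≈ 140.6196


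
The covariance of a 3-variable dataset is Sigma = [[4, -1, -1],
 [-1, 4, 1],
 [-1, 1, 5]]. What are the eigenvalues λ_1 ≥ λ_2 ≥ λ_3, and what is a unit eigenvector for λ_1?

Step 1 — characteristic polynomial p(λ) = det(λI - Sigma) = λ³ - tr·λ² + c_1·λ - det, where tr = trace, c_1 = sum of the principal 2×2 minors, det = det(Sigma):
  tr = 4 + 4 + 5 = 13,
  c_1 = (4·4 - (-1)²) + (4·5 - (-1)²) + (4·5 - (1)²) = 15 + 19 + 19 = 53,
  det = 4·(4·5 - (1)²) - (-1)·((-1)·5 - (1)·(-1)) + (-1)·((-1)·(1) - 4·(-1)) = 4·(19) - (-1)·(-4) + (-1)·(3) = 69.
  So p(λ) = λ³ - 13λ² + 53λ - 69.
Step 2 — look for an integer root (rational root theorem: any rational root is an integer divisor of 69). Testing λ = 3:
  p(3) = 27 - 117 + 159 - 69 = 0  ✓
  Dividing out (λ - 3): p(λ) = (λ - 3)(λ² - 10λ + 23).
Step 3 — remaining eigenvalues from the quadratic λ² - 10λ + 23 = 0:
  Δ = 10² - 4·23 = 100 - 92 = 8,  λ = (10 ± √8)/2 = (10 ± 2.8284)/2 ≈ 6.4142 or 3.5858.
  Sorted: λ_1 = 6.4142,  λ_2 = 3.5858,  λ_3 = 3  (check: sum = 13 = tr ✓).

Step 4 — unit eigenvector for λ_1 ≈ 6.4142: v spans the null space of (Sigma - λ_1 I), whose rows are
  r_1 = (-2.4142, -1, -1),  r_2 = (-1, -2.4142, 1),  r_3 = (-1, 1, -1.4142).
  v is orthogonal to every row, so take v ∝ r_1 × r_2 = ((-1)·(1) - (-1)·(-2.4142), (-1)·(-1) - (-2.4142)·(1), (-2.4142)·(-2.4142) - (-1)·(-1)) ≈ (-3.4142, 3.4142, 4.8284).
  Rescale (multiply by -1 so the first nonzero entry is positive): u = (3.4142, -3.4142, -4.8284).
  ||u|| = √((3.4142)² + (-3.4142)² + (-4.8284)²) = √(46.6274) ≈ 6.8284,  v_1 = u/||u|| ≈ (0.5, -0.5, -0.7071) (||v_1|| = 1).

λ_1 = 6.4142,  λ_2 = 3.5858,  λ_3 = 3;  v_1 ≈ (0.5, -0.5, -0.7071)


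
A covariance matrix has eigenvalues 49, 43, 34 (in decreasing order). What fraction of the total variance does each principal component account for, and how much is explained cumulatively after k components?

Step 1 — total variance = trace(Sigma) = Σ λ_i = 49 + 43 + 34 = 126.

Step 2 — fraction explained by component i = λ_i / Σ λ:
  PC1: 49/126 = 0.3889
  PC2: 43/126 = 0.3413
  PC3: 34/126 = 0.2698

Step 3 — cumulative fraction after k components = (λ_1 + ... + λ_k) / Σ λ:
  k = 1: 49/126 = 0.3889
  k = 2: (49 + 43)/126 = 92/126 = 0.7302
  k = 3: (49 + 43 + 34)/126 = 126/126 = 1

Summary (fraction, with percent):

explained: PC1 0.3889 (38.89%), PC2 0.3413 (34.13%), PC3 0.2698 (26.98%);  cumulative: 0.3889, 0.7302, 1


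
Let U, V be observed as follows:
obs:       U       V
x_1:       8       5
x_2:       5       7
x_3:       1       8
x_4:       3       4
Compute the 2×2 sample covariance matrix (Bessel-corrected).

Step 1 — column means:
  mean(U) = (8 + 5 + 1 + 3) / 4 = 17/4 = 4.25
  mean(V) = (5 + 7 + 8 + 4) / 4 = 24/4 = 6

Step 2 — sample covariance S[i,j] = (1/(n-1)) · Σ_k (x_{k,i} - mean_i) · (x_{k,j} - mean_j), with n-1 = 3.
  S[U,U] = ((3.75)·(3.75) + (0.75)·(0.75) + (-3.25)·(-3.25) + (-1.25)·(-1.25)) / 3 = 26.75/3 = 8.9167
  S[U,V] = ((3.75)·(-1) + (0.75)·(1) + (-3.25)·(2) + (-1.25)·(-2)) / 3 = -7/3 = -2.3333
  S[V,V] = ((-1)·(-1) + (1)·(1) + (2)·(2) + (-2)·(-2)) / 3 = 10/3 = 3.3333

S is symmetric (S[j,i] = S[i,j]). Assembling:

S = [[8.9167, -2.3333],
 [-2.3333, 3.3333]]


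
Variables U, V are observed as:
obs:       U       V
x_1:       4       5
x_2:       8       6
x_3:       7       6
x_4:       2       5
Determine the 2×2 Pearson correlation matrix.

Step 1 — column means:
  mean(U) = (4 + 8 + 7 + 2) / 4 = 21/4 = 5.25
  mean(V) = (5 + 6 + 6 + 5) / 4 = 22/4 = 5.5

Step 2 — sample variances and covariances s[i,j] = (1/(n-1)) · Σ_k (x_{k,i} - mean_i) · (x_{k,j} - mean_j), with n-1 = 3:
  s[U,U] = ((-1.25)·(-1.25) + (2.75)·(2.75) + (1.75)·(1.75) + (-3.25)·(-3.25)) / 3 = 22.75/3 = 7.5833
  s[U,V] = ((-1.25)·(-0.5) + (2.75)·(0.5) + (1.75)·(0.5) + (-3.25)·(-0.5)) / 3 = 4.5/3 = 1.5
  s[V,V] = ((-0.5)·(-0.5) + (0.5)·(0.5) + (0.5)·(0.5) + (-0.5)·(-0.5)) / 3 = 1/3 = 0.3333
  Sample standard deviations s_i = √(s[i,i]):
  s(U) = √(7.5833) = 2.7538
  s(V) = √(0.3333) = 0.5774

Step 3 — r_{ij} = s_{ij} / (s_i · s_j):
  r[U,U] = 1 (diagonal).
  r[U,V] = 1.5 / (2.7538 · 0.5774) = 1.5 / 1.5899 = 0.9435
  r[V,V] = 1 (diagonal).

R is symmetric with unit diagonal. Assembling:

R = [[1, 0.9435],
 [0.9435, 1]]


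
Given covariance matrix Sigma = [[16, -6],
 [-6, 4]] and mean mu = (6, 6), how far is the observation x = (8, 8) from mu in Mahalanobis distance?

Step 1 — centre the observation: (x - mu) = (2, 2).

Step 2 — invert Sigma. det(Sigma) = 16·4 - (-6)² = 28.
  Sigma^{-1} = (1/det) · [[d, -b], [-b, a]] = [[0.1429, 0.2143],
 [0.2143, 0.5714]].

Step 3 — form the quadratic (x - mu)^T · Sigma^{-1} · (x - mu):
  Sigma^{-1} · (x - mu) = (0.7143, 1.5714).
  (x - mu)^T · [Sigma^{-1} · (x - mu)] = (2)·(0.7143) + (2)·(1.5714) = 4.5714.

Step 4 — take square root: d = √(4.5714) ≈ 2.1381.

d(x, mu) = √(4.5714) ≈ 2.1381


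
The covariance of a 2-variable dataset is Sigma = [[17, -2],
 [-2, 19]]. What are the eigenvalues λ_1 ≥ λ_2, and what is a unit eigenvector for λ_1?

Step 1 — characteristic polynomial of 2×2 Sigma:
  det(Sigma - λI) = λ² - trace · λ + det = 0.
  trace = 17 + 19 = 36, det = 17·19 - (-2)² = 319.
Step 2 — discriminant:
  Δ = trace² - 4·det = 1296 - 1276 = 20.
Step 3 — eigenvalues:
  λ = (trace ± √Δ)/2 = (36 ± 4.4721)/2,
  λ_1 = 20.2361,  λ_2 = 15.7639.

Step 4 — unit eigenvector for λ_1: solve (Sigma - λ_1 I)v = 0. First row:
  (17 - 20.2361)·v_x + (-2)·v_y = 0, i.e. (-3.2361)·v_x + (-2)·v_y = 0,
  so v ∝ (b, λ_1 - a) = (-2, 3.2361); multiply by -1 so the first entry is positive: u = (2, -3.2361).
  ||u|| = √((2)² + (-3.2361)²) = √(14.4721) ≈ 3.8042,
  v_1 = u/||u|| ≈ (0.5257, -0.8507) (||v_1|| = 1).

λ_1 = 20.2361,  λ_2 = 15.7639;  v_1 ≈ (0.5257, -0.8507)


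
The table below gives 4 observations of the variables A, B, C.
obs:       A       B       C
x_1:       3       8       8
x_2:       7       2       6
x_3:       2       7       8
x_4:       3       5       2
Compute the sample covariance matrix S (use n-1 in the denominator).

Step 1 — column means:
  mean(A) = (3 + 7 + 2 + 3) / 4 = 15/4 = 3.75
  mean(B) = (8 + 2 + 7 + 5) / 4 = 22/4 = 5.5
  mean(C) = (8 + 6 + 8 + 2) / 4 = 24/4 = 6

Step 2 — sample covariance S[i,j] = (1/(n-1)) · Σ_k (x_{k,i} - mean_i) · (x_{k,j} - mean_j), with n-1 = 3.
  S[A,A] = ((-0.75)·(-0.75) + (3.25)·(3.25) + (-1.75)·(-1.75) + (-0.75)·(-0.75)) / 3 = 14.75/3 = 4.9167
  S[A,B] = ((-0.75)·(2.5) + (3.25)·(-3.5) + (-1.75)·(1.5) + (-0.75)·(-0.5)) / 3 = -15.5/3 = -5.1667
  S[A,C] = ((-0.75)·(2) + (3.25)·(0) + (-1.75)·(2) + (-0.75)·(-4)) / 3 = -2/3 = -0.6667
  S[B,B] = ((2.5)·(2.5) + (-3.5)·(-3.5) + (1.5)·(1.5) + (-0.5)·(-0.5)) / 3 = 21/3 = 7
  S[B,C] = ((2.5)·(2) + (-3.5)·(0) + (1.5)·(2) + (-0.5)·(-4)) / 3 = 10/3 = 3.3333
  S[C,C] = ((2)·(2) + (0)·(0) + (2)·(2) + (-4)·(-4)) / 3 = 24/3 = 8

S is symmetric (S[j,i] = S[i,j]). Assembling:

S = [[4.9167, -5.1667, -0.6667],
 [-5.1667, 7, 3.3333],
 [-0.6667, 3.3333, 8]]


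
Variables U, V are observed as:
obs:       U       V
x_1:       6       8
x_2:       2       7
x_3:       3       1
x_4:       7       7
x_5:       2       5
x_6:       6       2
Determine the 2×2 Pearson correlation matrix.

Step 1 — column means:
  mean(U) = (6 + 2 + 3 + 7 + 2 + 6) / 6 = 26/6 = 4.3333
  mean(V) = (8 + 7 + 1 + 7 + 5 + 2) / 6 = 30/6 = 5

Step 2 — sample variances and covariances s[i,j] = (1/(n-1)) · Σ_k (x_{k,i} - mean_i) · (x_{k,j} - mean_j), with n-1 = 5:
  s[U,U] = ((1.6667)·(1.6667) + (-2.3333)·(-2.3333) + (-1.3333)·(-1.3333) + (2.6667)·(2.6667) + (-2.3333)·(-2.3333) + (1.6667)·(1.6667)) / 5 = 25.3333/5 = 5.0667
  s[U,V] = ((1.6667)·(3) + (-2.3333)·(2) + (-1.3333)·(-4) + (2.6667)·(2) + (-2.3333)·(0) + (1.6667)·(-3)) / 5 = 6/5 = 1.2
  s[V,V] = ((3)·(3) + (2)·(2) + (-4)·(-4) + (2)·(2) + (0)·(0) + (-3)·(-3)) / 5 = 42/5 = 8.4
  Sample standard deviations s_i = √(s[i,i]):
  s(U) = √(5.0667) = 2.2509
  s(V) = √(8.4) = 2.8983

Step 3 — r_{ij} = s_{ij} / (s_i · s_j):
  r[U,U] = 1 (diagonal).
  r[U,V] = 1.2 / (2.2509 · 2.8983) = 1.2 / 6.5238 = 0.1839
  r[V,V] = 1 (diagonal).

R is symmetric with unit diagonal. Assembling:

R = [[1, 0.1839],
 [0.1839, 1]]


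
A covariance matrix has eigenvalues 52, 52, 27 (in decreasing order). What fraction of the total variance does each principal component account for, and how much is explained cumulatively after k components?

Step 1 — total variance = trace(Sigma) = Σ λ_i = 52 + 52 + 27 = 131.

Step 2 — fraction explained by component i = λ_i / Σ λ:
  PC1: 52/131 = 0.3969
  PC2: 52/131 = 0.3969
  PC3: 27/131 = 0.2061

Step 3 — cumulative fraction after k components = (λ_1 + ... + λ_k) / Σ λ:
  k = 1: 52/131 = 0.3969
  k = 2: (52 + 52)/131 = 104/131 = 0.7939
  k = 3: (52 + 52 + 27)/131 = 131/131 = 1

Summary (fraction, with percent):

explained: PC1 0.3969 (39.69%), PC2 0.3969 (39.69%), PC3 0.2061 (20.61%);  cumulative: 0.3969, 0.7939, 1


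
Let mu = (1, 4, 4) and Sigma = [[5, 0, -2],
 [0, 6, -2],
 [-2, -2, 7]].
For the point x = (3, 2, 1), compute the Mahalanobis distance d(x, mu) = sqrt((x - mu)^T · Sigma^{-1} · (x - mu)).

Step 1 — centre the observation: (x - mu) = (2, -2, -3).

Step 2 — invert Sigma (cofactor / det for 3×3, or solve directly):
  Sigma^{-1} = [[0.2289, 0.0241, 0.0723],
 [0.0241, 0.1867, 0.0602],
 [0.0723, 0.0602, 0.1807]].

Step 3 — form the quadratic (x - mu)^T · Sigma^{-1} · (x - mu):
  Sigma^{-1} · (x - mu) = (0.1928, -0.506, -0.5181).
  (x - mu)^T · [Sigma^{-1} · (x - mu)] = (2)·(0.1928) + (-2)·(-0.506) + (-3)·(-0.5181) = 2.9518.

Step 4 — take square root: d = √(2.9518) ≈ 1.7181.

d(x, mu) = √(2.9518) ≈ 1.7181


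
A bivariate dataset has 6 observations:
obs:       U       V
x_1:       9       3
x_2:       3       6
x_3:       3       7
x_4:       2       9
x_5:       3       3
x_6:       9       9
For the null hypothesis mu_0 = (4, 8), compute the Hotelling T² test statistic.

Step 1 — sample mean vector:
  mean(U) = (9 + 3 + 3 + 2 + 3 + 9) / 6 = 29/6 = 4.8333
  mean(V) = (3 + 6 + 7 + 9 + 3 + 9) / 6 = 37/6 = 6.1667
  x̄ = (4.8333, 6.1667),  deviation x̄ - mu_0 = (4.8333, 6.1667) - (4, 8) = (0.8333, -1.8333).

Step 2 — sample covariance matrix, S[i,j] = (1/(n-1)) · Σ_k (x_{k,i} - mean_i) · (x_{k,j} - mean_j), divisor n-1 = 5:
  S[U,U] = ((4.1667)·(4.1667) + (-1.8333)·(-1.8333) + (-1.8333)·(-1.8333) + (-2.8333)·(-2.8333) + (-1.8333)·(-1.8333) + (4.1667)·(4.1667)) / 5 = 52.8333/5 = 10.5667
  S[U,V] = ((4.1667)·(-3.1667) + (-1.8333)·(-0.1667) + (-1.8333)·(0.8333) + (-2.8333)·(2.8333) + (-1.8333)·(-3.1667) + (4.1667)·(2.8333)) / 5 = -4.8333/5 = -0.9667
  S[V,V] = ((-3.1667)·(-3.1667) + (-0.1667)·(-0.1667) + (0.8333)·(0.8333) + (2.8333)·(2.8333) + (-3.1667)·(-3.1667) + (2.8333)·(2.8333)) / 5 = 36.8333/5 = 7.3667
  S = [[10.5667, -0.9667],
 [-0.9667, 7.3667]].

Step 3 — invert S. det(S) = 10.5667·7.3667 - (-0.9667)² = 76.9067.
  S^{-1} = (1/det) · [[d, -b], [-b, a]] = [[0.0958, 0.0126],
 [0.0126, 0.1374]].

Step 4 — quadratic form (x̄ - mu_0)^T · S^{-1} · (x̄ - mu_0):
  S^{-1} · (x̄ - mu_0) = (0.0568, -0.2414),
  (x̄ - mu_0)^T · [...] = (0.8333)·(0.0568) + (-1.8333)·(-0.2414) = 0.4899.

Step 5 — scale by n: T² = 6 · 0.4899 = 2.9395.

T² ≈ 2.9395


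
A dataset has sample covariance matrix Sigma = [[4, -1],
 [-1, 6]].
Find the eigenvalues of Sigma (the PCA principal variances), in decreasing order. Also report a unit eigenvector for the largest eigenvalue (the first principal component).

Step 1 — characteristic polynomial of 2×2 Sigma:
  det(Sigma - λI) = λ² - trace · λ + det = 0.
  trace = 4 + 6 = 10, det = 4·6 - (-1)² = 23.
Step 2 — discriminant:
  Δ = trace² - 4·det = 100 - 92 = 8.
Step 3 — eigenvalues:
  λ = (trace ± √Δ)/2 = (10 ± 2.8284)/2,
  λ_1 = 6.4142,  λ_2 = 3.5858.

Step 4 — unit eigenvector for λ_1: solve (Sigma - λ_1 I)v = 0. First row:
  (4 - 6.4142)·v_x + (-1)·v_y = 0, i.e. (-2.4142)·v_x + (-1)·v_y = 0,
  so v ∝ (b, λ_1 - a) = (-1, 2.4142); multiply by -1 so the first entry is positive: u = (1, -2.4142).
  ||u|| = √((1)² + (-2.4142)²) = √(6.8284) ≈ 2.6131,
  v_1 = u/||u|| ≈ (0.3827, -0.9239) (||v_1|| = 1).

λ_1 = 6.4142,  λ_2 = 3.5858;  v_1 ≈ (0.3827, -0.9239)


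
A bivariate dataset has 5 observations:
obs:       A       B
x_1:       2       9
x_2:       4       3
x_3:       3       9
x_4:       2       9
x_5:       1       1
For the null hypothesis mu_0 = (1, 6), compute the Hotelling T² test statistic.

Step 1 — sample mean vector:
  mean(A) = (2 + 4 + 3 + 2 + 1) / 5 = 12/5 = 2.4
  mean(B) = (9 + 3 + 9 + 9 + 1) / 5 = 31/5 = 6.2
  x̄ = (2.4, 6.2),  deviation x̄ - mu_0 = (2.4, 6.2) - (1, 6) = (1.4, 0.2).

Step 2 — sample covariance matrix, S[i,j] = (1/(n-1)) · Σ_k (x_{k,i} - mean_i) · (x_{k,j} - mean_j), divisor n-1 = 4:
  S[A,A] = ((-0.4)·(-0.4) + (1.6)·(1.6) + (0.6)·(0.6) + (-0.4)·(-0.4) + (-1.4)·(-1.4)) / 4 = 5.2/4 = 1.3
  S[A,B] = ((-0.4)·(2.8) + (1.6)·(-3.2) + (0.6)·(2.8) + (-0.4)·(2.8) + (-1.4)·(-5.2)) / 4 = 1.6/4 = 0.4
  S[B,B] = ((2.8)·(2.8) + (-3.2)·(-3.2) + (2.8)·(2.8) + (2.8)·(2.8) + (-5.2)·(-5.2)) / 4 = 60.8/4 = 15.2
  S = [[1.3, 0.4],
 [0.4, 15.2]].

Step 3 — invert S. det(S) = 1.3·15.2 - (0.4)² = 19.6.
  S^{-1} = (1/det) · [[d, -b], [-b, a]] = [[0.7755, -0.0204],
 [-0.0204, 0.0663]].

Step 4 — quadratic form (x̄ - mu_0)^T · S^{-1} · (x̄ - mu_0):
  S^{-1} · (x̄ - mu_0) = (1.0816, -0.0153),
  (x̄ - mu_0)^T · [...] = (1.4)·(1.0816) + (0.2)·(-0.0153) = 1.5112.

Step 5 — scale by n: T² = 5 · 1.5112 = 7.5561.

T² ≈ 7.5561


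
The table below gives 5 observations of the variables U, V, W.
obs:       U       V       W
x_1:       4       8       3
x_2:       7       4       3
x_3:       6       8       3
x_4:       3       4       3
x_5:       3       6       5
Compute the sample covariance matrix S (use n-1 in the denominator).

Step 1 — column means:
  mean(U) = (4 + 7 + 6 + 3 + 3) / 5 = 23/5 = 4.6
  mean(V) = (8 + 4 + 8 + 4 + 6) / 5 = 30/5 = 6
  mean(W) = (3 + 3 + 3 + 3 + 5) / 5 = 17/5 = 3.4

Step 2 — sample covariance S[i,j] = (1/(n-1)) · Σ_k (x_{k,i} - mean_i) · (x_{k,j} - mean_j), with n-1 = 4.
  S[U,U] = ((-0.6)·(-0.6) + (2.4)·(2.4) + (1.4)·(1.4) + (-1.6)·(-1.6) + (-1.6)·(-1.6)) / 4 = 13.2/4 = 3.3
  S[U,V] = ((-0.6)·(2) + (2.4)·(-2) + (1.4)·(2) + (-1.6)·(-2) + (-1.6)·(0)) / 4 = 0/4 = 0
  S[U,W] = ((-0.6)·(-0.4) + (2.4)·(-0.4) + (1.4)·(-0.4) + (-1.6)·(-0.4) + (-1.6)·(1.6)) / 4 = -3.2/4 = -0.8
  S[V,V] = ((2)·(2) + (-2)·(-2) + (2)·(2) + (-2)·(-2) + (0)·(0)) / 4 = 16/4 = 4
  S[V,W] = ((2)·(-0.4) + (-2)·(-0.4) + (2)·(-0.4) + (-2)·(-0.4) + (0)·(1.6)) / 4 = 0/4 = 0
  S[W,W] = ((-0.4)·(-0.4) + (-0.4)·(-0.4) + (-0.4)·(-0.4) + (-0.4)·(-0.4) + (1.6)·(1.6)) / 4 = 3.2/4 = 0.8

S is symmetric (S[j,i] = S[i,j]). Assembling:

S = [[3.3, 0, -0.8],
 [0, 4, 0],
 [-0.8, 0, 0.8]]


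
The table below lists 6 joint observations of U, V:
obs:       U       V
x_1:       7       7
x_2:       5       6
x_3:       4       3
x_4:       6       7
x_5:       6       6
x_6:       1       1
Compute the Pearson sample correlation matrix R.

Step 1 — column means:
  mean(U) = (7 + 5 + 4 + 6 + 6 + 1) / 6 = 29/6 = 4.8333
  mean(V) = (7 + 6 + 3 + 7 + 6 + 1) / 6 = 30/6 = 5

Step 2 — sample variances and covariances s[i,j] = (1/(n-1)) · Σ_k (x_{k,i} - mean_i) · (x_{k,j} - mean_j), with n-1 = 5:
  s[U,U] = ((2.1667)·(2.1667) + (0.1667)·(0.1667) + (-0.8333)·(-0.8333) + (1.1667)·(1.1667) + (1.1667)·(1.1667) + (-3.8333)·(-3.8333)) / 5 = 22.8333/5 = 4.5667
  s[U,V] = ((2.1667)·(2) + (0.1667)·(1) + (-0.8333)·(-2) + (1.1667)·(2) + (1.1667)·(1) + (-3.8333)·(-4)) / 5 = 25/5 = 5
  s[V,V] = ((2)·(2) + (1)·(1) + (-2)·(-2) + (2)·(2) + (1)·(1) + (-4)·(-4)) / 5 = 30/5 = 6
  Sample standard deviations s_i = √(s[i,i]):
  s(U) = √(4.5667) = 2.137
  s(V) = √(6) = 2.4495

Step 3 — r_{ij} = s_{ij} / (s_i · s_j):
  r[U,U] = 1 (diagonal).
  r[U,V] = 5 / (2.137 · 2.4495) = 5 / 5.2345 = 0.9552
  r[V,V] = 1 (diagonal).

R is symmetric with unit diagonal. Assembling:

R = [[1, 0.9552],
 [0.9552, 1]]


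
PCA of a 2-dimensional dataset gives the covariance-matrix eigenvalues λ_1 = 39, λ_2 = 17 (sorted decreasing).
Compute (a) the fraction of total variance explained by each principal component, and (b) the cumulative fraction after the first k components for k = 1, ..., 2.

Step 1 — total variance = trace(Sigma) = Σ λ_i = 39 + 17 = 56.

Step 2 — fraction explained by component i = λ_i / Σ λ:
  PC1: 39/56 = 0.6964
  PC2: 17/56 = 0.3036

Step 3 — cumulative fraction after k components = (λ_1 + ... + λ_k) / Σ λ:
  k = 1: 39/56 = 0.6964
  k = 2: (39 + 17)/56 = 56/56 = 1

Summary (fraction, with percent):

explained: PC1 0.6964 (69.64%), PC2 0.3036 (30.36%);  cumulative: 0.6964, 1


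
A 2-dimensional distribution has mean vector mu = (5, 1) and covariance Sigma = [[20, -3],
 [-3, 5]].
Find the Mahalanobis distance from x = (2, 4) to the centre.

Step 1 — centre the observation: (x - mu) = (-3, 3).

Step 2 — invert Sigma. det(Sigma) = 20·5 - (-3)² = 91.
  Sigma^{-1} = (1/det) · [[d, -b], [-b, a]] = [[0.0549, 0.033],
 [0.033, 0.2198]].

Step 3 — form the quadratic (x - mu)^T · Sigma^{-1} · (x - mu):
  Sigma^{-1} · (x - mu) = (-0.0659, 0.5604).
  (x - mu)^T · [Sigma^{-1} · (x - mu)] = (-3)·(-0.0659) + (3)·(0.5604) = 1.8791.

Step 4 — take square root: d = √(1.8791) ≈ 1.3708.

d(x, mu) = √(1.8791) ≈ 1.3708


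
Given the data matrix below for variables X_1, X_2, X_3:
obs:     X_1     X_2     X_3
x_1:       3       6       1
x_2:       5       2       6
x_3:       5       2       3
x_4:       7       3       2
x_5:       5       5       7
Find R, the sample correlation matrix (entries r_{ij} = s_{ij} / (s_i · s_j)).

Step 1 — column means:
  mean(X_1) = (3 + 5 + 5 + 7 + 5) / 5 = 25/5 = 5
  mean(X_2) = (6 + 2 + 2 + 3 + 5) / 5 = 18/5 = 3.6
  mean(X_3) = (1 + 6 + 3 + 2 + 7) / 5 = 19/5 = 3.8

Step 2 — sample variances and covariances s[i,j] = (1/(n-1)) · Σ_k (x_{k,i} - mean_i) · (x_{k,j} - mean_j), with n-1 = 4:
  s[X_1,X_1] = ((-2)·(-2) + (0)·(0) + (0)·(0) + (2)·(2) + (0)·(0)) / 4 = 8/4 = 2
  s[X_1,X_2] = ((-2)·(2.4) + (0)·(-1.6) + (0)·(-1.6) + (2)·(-0.6) + (0)·(1.4)) / 4 = -6/4 = -1.5
  s[X_1,X_3] = ((-2)·(-2.8) + (0)·(2.2) + (0)·(-0.8) + (2)·(-1.8) + (0)·(3.2)) / 4 = 2/4 = 0.5
  s[X_2,X_2] = ((2.4)·(2.4) + (-1.6)·(-1.6) + (-1.6)·(-1.6) + (-0.6)·(-0.6) + (1.4)·(1.4)) / 4 = 13.2/4 = 3.3
  s[X_2,X_3] = ((2.4)·(-2.8) + (-1.6)·(2.2) + (-1.6)·(-0.8) + (-0.6)·(-1.8) + (1.4)·(3.2)) / 4 = -3.4/4 = -0.85
  s[X_3,X_3] = ((-2.8)·(-2.8) + (2.2)·(2.2) + (-0.8)·(-0.8) + (-1.8)·(-1.8) + (3.2)·(3.2)) / 4 = 26.8/4 = 6.7
  Sample standard deviations s_i = √(s[i,i]):
  s(X_1) = √(2) = 1.4142
  s(X_2) = √(3.3) = 1.8166
  s(X_3) = √(6.7) = 2.5884

Step 3 — r_{ij} = s_{ij} / (s_i · s_j):
  r[X_1,X_1] = 1 (diagonal).
  r[X_1,X_2] = -1.5 / (1.4142 · 1.8166) = -1.5 / 2.569 = -0.5839
  r[X_1,X_3] = 0.5 / (1.4142 · 2.5884) = 0.5 / 3.6606 = 0.1366
  r[X_2,X_2] = 1 (diagonal).
  r[X_2,X_3] = -0.85 / (1.8166 · 2.5884) = -0.85 / 4.7021 = -0.1808
  r[X_3,X_3] = 1 (diagonal).

R is symmetric with unit diagonal. Assembling:

R = [[1, -0.5839, 0.1366],
 [-0.5839, 1, -0.1808],
 [0.1366, -0.1808, 1]]


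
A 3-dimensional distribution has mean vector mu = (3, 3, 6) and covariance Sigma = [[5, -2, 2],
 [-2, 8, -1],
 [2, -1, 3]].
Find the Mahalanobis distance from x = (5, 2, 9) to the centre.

Step 1 — centre the observation: (x - mu) = (2, -1, 3).

Step 2 — invert Sigma (cofactor / det for 3×3, or solve directly):
  Sigma^{-1} = [[0.2911, 0.0506, -0.1772],
 [0.0506, 0.1392, 0.0127],
 [-0.1772, 0.0127, 0.4557]].

Step 3 — form the quadratic (x - mu)^T · Sigma^{-1} · (x - mu):
  Sigma^{-1} · (x - mu) = (0, 0, 1).
  (x - mu)^T · [Sigma^{-1} · (x - mu)] = (2)·(0) + (-1)·(0) + (3)·(1) = 3.

Step 4 — take square root: d = √(3) ≈ 1.7321.

d(x, mu) = √(3) ≈ 1.7321


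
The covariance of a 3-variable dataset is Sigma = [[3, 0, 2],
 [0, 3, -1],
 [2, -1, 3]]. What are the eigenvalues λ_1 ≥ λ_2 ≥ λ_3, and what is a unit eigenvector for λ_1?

Step 1 — characteristic polynomial p(λ) = det(λI - Sigma) = λ³ - tr·λ² + c_1·λ - det, where tr = trace, c_1 = sum of the principal 2×2 minors, det = det(Sigma):
  tr = 3 + 3 + 3 = 9,
  c_1 = (3·3 - (0)²) + (3·3 - (2)²) + (3·3 - (-1)²) = 9 + 5 + 8 = 22,
  det = 3·(3·3 - (-1)²) - (0)·((0)·3 - (-1)·(2)) + (2)·((0)·(-1) - 3·(2)) = 3·(8) - (0)·(2) + (2)·(-6) = 12.
  So p(λ) = λ³ - 9λ² + 22λ - 12.
Step 2 — look for an integer root (rational root theorem: any rational root is an integer divisor of 12). Testing λ = 3:
  p(3) = 27 - 81 + 66 - 12 = 0  ✓
  Dividing out (λ - 3): p(λ) = (λ - 3)(λ² - 6λ + 4).
Step 3 — remaining eigenvalues from the quadratic λ² - 6λ + 4 = 0:
  Δ = 6² - 4·4 = 36 - 16 = 20,  λ = (6 ± √20)/2 = (6 ± 4.4721)/2 ≈ 5.2361 or 0.7639.
  Sorted: λ_1 = 5.2361,  λ_2 = 3,  λ_3 = 0.7639  (check: sum = 9 = tr ✓).

Step 4 — unit eigenvector for λ_1 ≈ 5.2361: v spans the null space of (Sigma - λ_1 I), whose rows are
  r_1 = (-2.2361, 0, 2),  r_2 = (0, -2.2361, -1),  r_3 = (2, -1, -2.2361).
  v is orthogonal to every row, so take v ∝ r_1 × r_2 = ((0)·(-1) - (2)·(-2.2361), (2)·(0) - (-2.2361)·(-1), (-2.2361)·(-2.2361) - (0)·(0)) ≈ (4.4721, -2.2361, 5).
  Let u = (4.4721, -2.2361, 5).
  ||u|| = √((4.4721)² + (-2.2361)² + (5)²) = √(50) ≈ 7.0711,  v_1 = u/||u|| ≈ (0.6325, -0.3162, 0.7071) (||v_1|| = 1).

λ_1 = 5.2361,  λ_2 = 3,  λ_3 = 0.7639;  v_1 ≈ (0.6325, -0.3162, 0.7071)


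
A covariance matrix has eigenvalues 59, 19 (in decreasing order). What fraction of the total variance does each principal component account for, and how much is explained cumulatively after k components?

Step 1 — total variance = trace(Sigma) = Σ λ_i = 59 + 19 = 78.

Step 2 — fraction explained by component i = λ_i / Σ λ:
  PC1: 59/78 = 0.7564
  PC2: 19/78 = 0.2436

Step 3 — cumulative fraction after k components = (λ_1 + ... + λ_k) / Σ λ:
  k = 1: 59/78 = 0.7564
  k = 2: (59 + 19)/78 = 78/78 = 1

Summary (fraction, with percent):

explained: PC1 0.7564 (75.64%), PC2 0.2436 (24.36%);  cumulative: 0.7564, 1


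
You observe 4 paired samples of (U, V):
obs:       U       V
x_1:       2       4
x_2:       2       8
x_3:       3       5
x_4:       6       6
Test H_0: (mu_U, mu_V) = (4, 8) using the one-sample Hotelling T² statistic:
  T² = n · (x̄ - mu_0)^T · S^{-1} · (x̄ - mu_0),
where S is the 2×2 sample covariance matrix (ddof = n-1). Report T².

Step 1 — sample mean vector:
  mean(U) = (2 + 2 + 3 + 6) / 4 = 13/4 = 3.25
  mean(V) = (4 + 8 + 5 + 6) / 4 = 23/4 = 5.75
  x̄ = (3.25, 5.75),  deviation x̄ - mu_0 = (3.25, 5.75) - (4, 8) = (-0.75, -2.25).

Step 2 — sample covariance matrix, S[i,j] = (1/(n-1)) · Σ_k (x_{k,i} - mean_i) · (x_{k,j} - mean_j), divisor n-1 = 3:
  S[U,U] = ((-1.25)·(-1.25) + (-1.25)·(-1.25) + (-0.25)·(-0.25) + (2.75)·(2.75)) / 3 = 10.75/3 = 3.5833
  S[U,V] = ((-1.25)·(-1.75) + (-1.25)·(2.25) + (-0.25)·(-0.75) + (2.75)·(0.25)) / 3 = 0.25/3 = 0.0833
  S[V,V] = ((-1.75)·(-1.75) + (2.25)·(2.25) + (-0.75)·(-0.75) + (0.25)·(0.25)) / 3 = 8.75/3 = 2.9167
  S = [[3.5833, 0.0833],
 [0.0833, 2.9167]].

Step 3 — invert S. det(S) = 3.5833·2.9167 - (0.0833)² = 10.4444.
  S^{-1} = (1/det) · [[d, -b], [-b, a]] = [[0.2793, -0.008],
 [-0.008, 0.3431]].

Step 4 — quadratic form (x̄ - mu_0)^T · S^{-1} · (x̄ - mu_0):
  S^{-1} · (x̄ - mu_0) = (-0.1915, -0.766),
  (x̄ - mu_0)^T · [...] = (-0.75)·(-0.1915) + (-2.25)·(-0.766) = 1.867.

Step 5 — scale by n: T² = 4 · 1.867 = 7.4681.

T² ≈ 7.4681


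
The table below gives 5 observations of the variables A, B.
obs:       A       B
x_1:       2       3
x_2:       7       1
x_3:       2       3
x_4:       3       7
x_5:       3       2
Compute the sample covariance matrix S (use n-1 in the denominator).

Step 1 — column means:
  mean(A) = (2 + 7 + 2 + 3 + 3) / 5 = 17/5 = 3.4
  mean(B) = (3 + 1 + 3 + 7 + 2) / 5 = 16/5 = 3.2

Step 2 — sample covariance S[i,j] = (1/(n-1)) · Σ_k (x_{k,i} - mean_i) · (x_{k,j} - mean_j), with n-1 = 4.
  S[A,A] = ((-1.4)·(-1.4) + (3.6)·(3.6) + (-1.4)·(-1.4) + (-0.4)·(-0.4) + (-0.4)·(-0.4)) / 4 = 17.2/4 = 4.3
  S[A,B] = ((-1.4)·(-0.2) + (3.6)·(-2.2) + (-1.4)·(-0.2) + (-0.4)·(3.8) + (-0.4)·(-1.2)) / 4 = -8.4/4 = -2.1
  S[B,B] = ((-0.2)·(-0.2) + (-2.2)·(-2.2) + (-0.2)·(-0.2) + (3.8)·(3.8) + (-1.2)·(-1.2)) / 4 = 20.8/4 = 5.2

S is symmetric (S[j,i] = S[i,j]). Assembling:

S = [[4.3, -2.1],
 [-2.1, 5.2]]


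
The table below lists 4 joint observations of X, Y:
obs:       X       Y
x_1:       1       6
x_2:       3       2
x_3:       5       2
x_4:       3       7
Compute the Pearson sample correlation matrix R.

Step 1 — column means:
  mean(X) = (1 + 3 + 5 + 3) / 4 = 12/4 = 3
  mean(Y) = (6 + 2 + 2 + 7) / 4 = 17/4 = 4.25

Step 2 — sample variances and covariances s[i,j] = (1/(n-1)) · Σ_k (x_{k,i} - mean_i) · (x_{k,j} - mean_j), with n-1 = 3:
  s[X,X] = ((-2)·(-2) + (0)·(0) + (2)·(2) + (0)·(0)) / 3 = 8/3 = 2.6667
  s[X,Y] = ((-2)·(1.75) + (0)·(-2.25) + (2)·(-2.25) + (0)·(2.75)) / 3 = -8/3 = -2.6667
  s[Y,Y] = ((1.75)·(1.75) + (-2.25)·(-2.25) + (-2.25)·(-2.25) + (2.75)·(2.75)) / 3 = 20.75/3 = 6.9167
  Sample standard deviations s_i = √(s[i,i]):
  s(X) = √(2.6667) = 1.633
  s(Y) = √(6.9167) = 2.63

Step 3 — r_{ij} = s_{ij} / (s_i · s_j):
  r[X,X] = 1 (diagonal).
  r[X,Y] = -2.6667 / (1.633 · 2.63) = -2.6667 / 4.2947 = -0.6209
  r[Y,Y] = 1 (diagonal).

R is symmetric with unit diagonal. Assembling:

R = [[1, -0.6209],
 [-0.6209, 1]]


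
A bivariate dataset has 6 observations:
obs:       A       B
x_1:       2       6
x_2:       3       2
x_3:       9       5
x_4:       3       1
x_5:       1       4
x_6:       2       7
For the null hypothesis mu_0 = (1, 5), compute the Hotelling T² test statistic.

Step 1 — sample mean vector:
  mean(A) = (2 + 3 + 9 + 3 + 1 + 2) / 6 = 20/6 = 3.3333
  mean(B) = (6 + 2 + 5 + 1 + 4 + 7) / 6 = 25/6 = 4.1667
  x̄ = (3.3333, 4.1667),  deviation x̄ - mu_0 = (3.3333, 4.1667) - (1, 5) = (2.3333, -0.8333).

Step 2 — sample covariance matrix, S[i,j] = (1/(n-1)) · Σ_k (x_{k,i} - mean_i) · (x_{k,j} - mean_j), divisor n-1 = 5:
  S[A,A] = ((-1.3333)·(-1.3333) + (-0.3333)·(-0.3333) + (5.6667)·(5.6667) + (-0.3333)·(-0.3333) + (-2.3333)·(-2.3333) + (-1.3333)·(-1.3333)) / 5 = 41.3333/5 = 8.2667
  S[A,B] = ((-1.3333)·(1.8333) + (-0.3333)·(-2.1667) + (5.6667)·(0.8333) + (-0.3333)·(-3.1667) + (-2.3333)·(-0.1667) + (-1.3333)·(2.8333)) / 5 = 0.6667/5 = 0.1333
  S[B,B] = ((1.8333)·(1.8333) + (-2.1667)·(-2.1667) + (0.8333)·(0.8333) + (-3.1667)·(-3.1667) + (-0.1667)·(-0.1667) + (2.8333)·(2.8333)) / 5 = 26.8333/5 = 5.3667
  S = [[8.2667, 0.1333],
 [0.1333, 5.3667]].

Step 3 — invert S. det(S) = 8.2667·5.3667 - (0.1333)² = 44.3467.
  S^{-1} = (1/det) · [[d, -b], [-b, a]] = [[0.121, -0.003],
 [-0.003, 0.1864]].

Step 4 — quadratic form (x̄ - mu_0)^T · S^{-1} · (x̄ - mu_0):
  S^{-1} · (x̄ - mu_0) = (0.2849, -0.1624),
  (x̄ - mu_0)^T · [...] = (2.3333)·(0.2849) + (-0.8333)·(-0.1624) = 0.8.

Step 5 — scale by n: T² = 6 · 0.8 = 4.8001.

T² ≈ 4.8001
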